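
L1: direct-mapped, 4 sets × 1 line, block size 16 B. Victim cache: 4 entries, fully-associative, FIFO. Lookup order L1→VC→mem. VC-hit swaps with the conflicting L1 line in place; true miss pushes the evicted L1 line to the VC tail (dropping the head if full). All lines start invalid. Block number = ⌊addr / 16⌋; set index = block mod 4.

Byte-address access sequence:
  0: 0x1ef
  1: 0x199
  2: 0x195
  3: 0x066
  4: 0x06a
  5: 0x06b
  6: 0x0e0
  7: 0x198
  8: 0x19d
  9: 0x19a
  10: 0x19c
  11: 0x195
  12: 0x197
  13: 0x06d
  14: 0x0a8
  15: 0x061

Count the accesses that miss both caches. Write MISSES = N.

MISSES = 5

#0 0x1ef→b30/s2 MISS; vc=[]
#1 0x199→b25/s1 MISS; vc=[]
#2 0x195→b25/s1 L1-HIT; vc=[]
#3 0x66→b6/s2 MISS; vc=[30]
#4 0x6a→b6/s2 L1-HIT; vc=[30]
#5 0x6b→b6/s2 L1-HIT; vc=[30]
#6 0xe0→b14/s2 MISS; vc=[30,6]
#7 0x198→b25/s1 L1-HIT; vc=[30,6]
#8 0x19d→b25/s1 L1-HIT; vc=[30,6]
#9 0x19a→b25/s1 L1-HIT; vc=[30,6]
#10 0x19c→b25/s1 L1-HIT; vc=[30,6]
#11 0x195→b25/s1 L1-HIT; vc=[30,6]
#12 0x197→b25/s1 L1-HIT; vc=[30,6]
#13 0x6d→b6/s2 VC-HIT; vc=[30,14]
#14 0xa8→b10/s2 MISS; vc=[30,14,6]
#15 0x61→b6/s2 VC-HIT; vc=[30,14,10]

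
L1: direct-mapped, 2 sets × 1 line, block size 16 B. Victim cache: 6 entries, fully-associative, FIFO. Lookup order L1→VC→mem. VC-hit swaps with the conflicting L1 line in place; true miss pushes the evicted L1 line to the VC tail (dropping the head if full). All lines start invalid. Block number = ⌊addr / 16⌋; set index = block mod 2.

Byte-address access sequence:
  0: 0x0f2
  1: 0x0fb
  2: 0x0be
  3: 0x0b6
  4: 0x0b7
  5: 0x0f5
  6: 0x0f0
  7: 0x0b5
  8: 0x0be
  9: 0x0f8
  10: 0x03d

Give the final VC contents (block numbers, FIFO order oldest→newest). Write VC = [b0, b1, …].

  [0] addr=0xf2 blk=15 s=1: MISS | VC []
  [1] addr=0xfb blk=15 s=1: L1-HIT | VC []
  [2] addr=0xbe blk=11 s=1: MISS | VC [15]
  [3] addr=0xb6 blk=11 s=1: L1-HIT | VC [15]
  [4] addr=0xb7 blk=11 s=1: L1-HIT | VC [15]
  [5] addr=0xf5 blk=15 s=1: VC-HIT | VC [11]
  [6] addr=0xf0 blk=15 s=1: L1-HIT | VC [11]
  [7] addr=0xb5 blk=11 s=1: VC-HIT | VC [15]
  [8] addr=0xbe blk=11 s=1: L1-HIT | VC [15]
  [9] addr=0xf8 blk=15 s=1: VC-HIT | VC [11]
  [10] addr=0x3d blk=3 s=1: MISS | VC [11, 15]

VC = [11, 15]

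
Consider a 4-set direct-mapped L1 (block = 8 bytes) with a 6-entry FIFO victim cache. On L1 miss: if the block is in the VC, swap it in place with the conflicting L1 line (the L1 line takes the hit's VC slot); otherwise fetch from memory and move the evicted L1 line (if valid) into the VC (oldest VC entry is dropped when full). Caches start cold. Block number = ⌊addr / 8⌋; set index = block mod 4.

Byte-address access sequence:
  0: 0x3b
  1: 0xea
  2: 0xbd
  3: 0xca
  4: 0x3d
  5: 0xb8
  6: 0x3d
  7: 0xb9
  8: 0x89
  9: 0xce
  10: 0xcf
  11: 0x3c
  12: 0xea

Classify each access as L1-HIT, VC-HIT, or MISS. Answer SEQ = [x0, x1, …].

SEQ = [MISS, MISS, MISS, MISS, VC-HIT, VC-HIT, VC-HIT, VC-HIT, MISS, VC-HIT, L1-HIT, VC-HIT, VC-HIT]

#0 0x3b→b7/s3 MISS; vc=[]
#1 0xea→b29/s1 MISS; vc=[]
#2 0xbd→b23/s3 MISS; vc=[7]
#3 0xca→b25/s1 MISS; vc=[7,29]
#4 0x3d→b7/s3 VC-HIT; vc=[23,29]
#5 0xb8→b23/s3 VC-HIT; vc=[7,29]
#6 0x3d→b7/s3 VC-HIT; vc=[23,29]
#7 0xb9→b23/s3 VC-HIT; vc=[7,29]
#8 0x89→b17/s1 MISS; vc=[7,29,25]
#9 0xce→b25/s1 VC-HIT; vc=[7,29,17]
#10 0xcf→b25/s1 L1-HIT; vc=[7,29,17]
#11 0x3c→b7/s3 VC-HIT; vc=[23,29,17]
#12 0xea→b29/s1 VC-HIT; vc=[23,25,17]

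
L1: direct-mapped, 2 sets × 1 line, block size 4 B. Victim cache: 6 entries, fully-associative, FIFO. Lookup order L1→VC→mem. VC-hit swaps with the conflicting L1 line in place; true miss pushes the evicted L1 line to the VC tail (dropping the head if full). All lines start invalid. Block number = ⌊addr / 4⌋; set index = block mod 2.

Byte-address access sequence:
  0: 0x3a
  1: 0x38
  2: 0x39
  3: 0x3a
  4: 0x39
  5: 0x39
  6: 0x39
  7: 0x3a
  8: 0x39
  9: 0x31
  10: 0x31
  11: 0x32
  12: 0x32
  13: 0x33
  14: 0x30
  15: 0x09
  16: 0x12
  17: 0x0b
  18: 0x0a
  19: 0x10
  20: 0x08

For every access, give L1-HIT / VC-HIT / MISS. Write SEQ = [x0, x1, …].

  [0] addr=0x3a blk=14 s=0: MISS | VC []
  [1] addr=0x38 blk=14 s=0: L1-HIT | VC []
  [2] addr=0x39 blk=14 s=0: L1-HIT | VC []
  [3] addr=0x3a blk=14 s=0: L1-HIT | VC []
  [4] addr=0x39 blk=14 s=0: L1-HIT | VC []
  [5] addr=0x39 blk=14 s=0: L1-HIT | VC []
  [6] addr=0x39 blk=14 s=0: L1-HIT | VC []
  [7] addr=0x3a blk=14 s=0: L1-HIT | VC []
  [8] addr=0x39 blk=14 s=0: L1-HIT | VC []
  [9] addr=0x31 blk=12 s=0: MISS | VC [14]
  [10] addr=0x31 blk=12 s=0: L1-HIT | VC [14]
  [11] addr=0x32 blk=12 s=0: L1-HIT | VC [14]
  [12] addr=0x32 blk=12 s=0: L1-HIT | VC [14]
  [13] addr=0x33 blk=12 s=0: L1-HIT | VC [14]
  [14] addr=0x30 blk=12 s=0: L1-HIT | VC [14]
  [15] addr=0x9 blk=2 s=0: MISS | VC [14, 12]
  [16] addr=0x12 blk=4 s=0: MISS | VC [14, 12, 2]
  [17] addr=0xb blk=2 s=0: VC-HIT | VC [14, 12, 4]
  [18] addr=0xa blk=2 s=0: L1-HIT | VC [14, 12, 4]
  [19] addr=0x10 blk=4 s=0: VC-HIT | VC [14, 12, 2]
  [20] addr=0x8 blk=2 s=0: VC-HIT | VC [14, 12, 4]

SEQ = [MISS, L1-HIT, L1-HIT, L1-HIT, L1-HIT, L1-HIT, L1-HIT, L1-HIT, L1-HIT, MISS, L1-HIT, L1-HIT, L1-HIT, L1-HIT, L1-HIT, MISS, MISS, VC-HIT, L1-HIT, VC-HIT, VC-HIT]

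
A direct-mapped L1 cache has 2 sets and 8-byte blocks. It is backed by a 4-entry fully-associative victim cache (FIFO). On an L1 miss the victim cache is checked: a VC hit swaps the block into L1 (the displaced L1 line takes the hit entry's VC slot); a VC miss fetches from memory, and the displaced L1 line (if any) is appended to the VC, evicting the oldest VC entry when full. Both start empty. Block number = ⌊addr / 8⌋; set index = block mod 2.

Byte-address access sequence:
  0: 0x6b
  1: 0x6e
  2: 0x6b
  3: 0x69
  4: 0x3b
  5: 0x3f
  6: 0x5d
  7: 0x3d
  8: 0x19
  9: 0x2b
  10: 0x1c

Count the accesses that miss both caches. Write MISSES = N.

MISSES = 5

  [0] addr=0x6b blk=13 s=1: MISS | VC []
  [1] addr=0x6e blk=13 s=1: L1-HIT | VC []
  [2] addr=0x6b blk=13 s=1: L1-HIT | VC []
  [3] addr=0x69 blk=13 s=1: L1-HIT | VC []
  [4] addr=0x3b blk=7 s=1: MISS | VC [13]
  [5] addr=0x3f blk=7 s=1: L1-HIT | VC [13]
  [6] addr=0x5d blk=11 s=1: MISS | VC [13, 7]
  [7] addr=0x3d blk=7 s=1: VC-HIT | VC [13, 11]
  [8] addr=0x19 blk=3 s=1: MISS | VC [13, 11, 7]
  [9] addr=0x2b blk=5 s=1: MISS | VC [13, 11, 7, 3]
  [10] addr=0x1c blk=3 s=1: VC-HIT | VC [13, 11, 7, 5]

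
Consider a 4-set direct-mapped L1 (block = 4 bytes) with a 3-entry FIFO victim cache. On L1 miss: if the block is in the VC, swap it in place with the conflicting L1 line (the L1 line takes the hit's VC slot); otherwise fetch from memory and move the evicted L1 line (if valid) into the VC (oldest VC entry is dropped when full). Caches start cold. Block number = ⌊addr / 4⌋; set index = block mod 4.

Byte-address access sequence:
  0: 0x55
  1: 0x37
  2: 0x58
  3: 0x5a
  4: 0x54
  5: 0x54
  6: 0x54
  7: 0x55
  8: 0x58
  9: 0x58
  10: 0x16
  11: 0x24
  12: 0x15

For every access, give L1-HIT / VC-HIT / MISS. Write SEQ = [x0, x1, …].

0: 0x55 (blk 21, set 1) → MISS  vc=[]
1: 0x37 (blk 13, set 1) → MISS  vc=[21]
2: 0x58 (blk 22, set 2) → MISS  vc=[21]
3: 0x5a (blk 22, set 2) → L1-HIT  vc=[21]
4: 0x54 (blk 21, set 1) → VC-HIT  vc=[13]
5: 0x54 (blk 21, set 1) → L1-HIT  vc=[13]
6: 0x54 (blk 21, set 1) → L1-HIT  vc=[13]
7: 0x55 (blk 21, set 1) → L1-HIT  vc=[13]
8: 0x58 (blk 22, set 2) → L1-HIT  vc=[13]
9: 0x58 (blk 22, set 2) → L1-HIT  vc=[13]
10: 0x16 (blk 5, set 1) → MISS  vc=[13, 21]
11: 0x24 (blk 9, set 1) → MISS  vc=[13, 21, 5]
12: 0x15 (blk 5, set 1) → VC-HIT  vc=[13, 21, 9]

SEQ = [MISS, MISS, MISS, L1-HIT, VC-HIT, L1-HIT, L1-HIT, L1-HIT, L1-HIT, L1-HIT, MISS, MISS, VC-HIT]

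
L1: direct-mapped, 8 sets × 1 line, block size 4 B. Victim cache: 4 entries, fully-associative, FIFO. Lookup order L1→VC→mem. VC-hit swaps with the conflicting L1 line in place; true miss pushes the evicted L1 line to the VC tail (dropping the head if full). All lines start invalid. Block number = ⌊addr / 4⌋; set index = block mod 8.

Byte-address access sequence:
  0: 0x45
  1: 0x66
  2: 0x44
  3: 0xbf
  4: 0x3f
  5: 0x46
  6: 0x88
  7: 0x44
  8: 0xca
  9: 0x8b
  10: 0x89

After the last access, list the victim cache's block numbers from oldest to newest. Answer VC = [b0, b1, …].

0: 0x45 (blk 17, set 1) → MISS  vc=[]
1: 0x66 (blk 25, set 1) → MISS  vc=[17]
2: 0x44 (blk 17, set 1) → VC-HIT  vc=[25]
3: 0xbf (blk 47, set 7) → MISS  vc=[25]
4: 0x3f (blk 15, set 7) → MISS  vc=[25, 47]
5: 0x46 (blk 17, set 1) → L1-HIT  vc=[25, 47]
6: 0x88 (blk 34, set 2) → MISS  vc=[25, 47]
7: 0x44 (blk 17, set 1) → L1-HIT  vc=[25, 47]
8: 0xca (blk 50, set 2) → MISS  vc=[25, 47, 34]
9: 0x8b (blk 34, set 2) → VC-HIT  vc=[25, 47, 50]
10: 0x89 (blk 34, set 2) → L1-HIT  vc=[25, 47, 50]

VC = [25, 47, 50]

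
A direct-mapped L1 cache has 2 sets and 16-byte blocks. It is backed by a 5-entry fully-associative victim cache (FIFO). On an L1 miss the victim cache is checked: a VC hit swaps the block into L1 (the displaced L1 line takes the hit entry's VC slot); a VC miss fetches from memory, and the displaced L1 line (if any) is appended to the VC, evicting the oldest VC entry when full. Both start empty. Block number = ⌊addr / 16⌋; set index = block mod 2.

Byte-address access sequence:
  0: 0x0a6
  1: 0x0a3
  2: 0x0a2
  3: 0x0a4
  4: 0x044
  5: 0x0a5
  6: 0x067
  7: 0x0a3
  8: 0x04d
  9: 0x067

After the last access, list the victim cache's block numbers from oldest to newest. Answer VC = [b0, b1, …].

VC = [10, 4]

#0 0xa6→b10/s0 MISS; vc=[]
#1 0xa3→b10/s0 L1-HIT; vc=[]
#2 0xa2→b10/s0 L1-HIT; vc=[]
#3 0xa4→b10/s0 L1-HIT; vc=[]
#4 0x44→b4/s0 MISS; vc=[10]
#5 0xa5→b10/s0 VC-HIT; vc=[4]
#6 0x67→b6/s0 MISS; vc=[4,10]
#7 0xa3→b10/s0 VC-HIT; vc=[4,6]
#8 0x4d→b4/s0 VC-HIT; vc=[10,6]
#9 0x67→b6/s0 VC-HIT; vc=[10,4]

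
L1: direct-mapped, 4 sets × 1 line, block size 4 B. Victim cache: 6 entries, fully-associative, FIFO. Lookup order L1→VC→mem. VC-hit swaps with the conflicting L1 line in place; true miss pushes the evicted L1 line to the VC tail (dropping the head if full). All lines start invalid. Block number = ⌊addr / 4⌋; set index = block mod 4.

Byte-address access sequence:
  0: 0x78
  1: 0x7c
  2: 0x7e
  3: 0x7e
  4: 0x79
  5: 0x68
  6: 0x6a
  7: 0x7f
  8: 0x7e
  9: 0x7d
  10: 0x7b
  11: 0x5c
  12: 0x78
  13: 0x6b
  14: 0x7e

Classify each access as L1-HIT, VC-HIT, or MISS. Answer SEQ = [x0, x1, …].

#0 0x78→b30/s2 MISS; vc=[]
#1 0x7c→b31/s3 MISS; vc=[]
#2 0x7e→b31/s3 L1-HIT; vc=[]
#3 0x7e→b31/s3 L1-HIT; vc=[]
#4 0x79→b30/s2 L1-HIT; vc=[]
#5 0x68→b26/s2 MISS; vc=[30]
#6 0x6a→b26/s2 L1-HIT; vc=[30]
#7 0x7f→b31/s3 L1-HIT; vc=[30]
#8 0x7e→b31/s3 L1-HIT; vc=[30]
#9 0x7d→b31/s3 L1-HIT; vc=[30]
#10 0x7b→b30/s2 VC-HIT; vc=[26]
#11 0x5c→b23/s3 MISS; vc=[26,31]
#12 0x78→b30/s2 L1-HIT; vc=[26,31]
#13 0x6b→b26/s2 VC-HIT; vc=[30,31]
#14 0x7e→b31/s3 VC-HIT; vc=[30,23]

SEQ = [MISS, MISS, L1-HIT, L1-HIT, L1-HIT, MISS, L1-HIT, L1-HIT, L1-HIT, L1-HIT, VC-HIT, MISS, L1-HIT, VC-HIT, VC-HIT]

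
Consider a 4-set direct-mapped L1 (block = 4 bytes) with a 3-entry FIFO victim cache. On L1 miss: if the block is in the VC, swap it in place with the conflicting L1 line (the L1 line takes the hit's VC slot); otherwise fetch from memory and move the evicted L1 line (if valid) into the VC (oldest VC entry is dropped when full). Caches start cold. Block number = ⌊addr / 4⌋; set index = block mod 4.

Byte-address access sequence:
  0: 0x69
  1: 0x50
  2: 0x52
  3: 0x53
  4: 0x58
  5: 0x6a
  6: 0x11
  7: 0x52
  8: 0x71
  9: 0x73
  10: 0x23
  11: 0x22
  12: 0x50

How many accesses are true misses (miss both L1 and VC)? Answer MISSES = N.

MISSES = 6

0: 0x69 (blk 26, set 2) → MISS  vc=[]
1: 0x50 (blk 20, set 0) → MISS  vc=[]
2: 0x52 (blk 20, set 0) → L1-HIT  vc=[]
3: 0x53 (blk 20, set 0) → L1-HIT  vc=[]
4: 0x58 (blk 22, set 2) → MISS  vc=[26]
5: 0x6a (blk 26, set 2) → VC-HIT  vc=[22]
6: 0x11 (blk 4, set 0) → MISS  vc=[22, 20]
7: 0x52 (blk 20, set 0) → VC-HIT  vc=[22, 4]
8: 0x71 (blk 28, set 0) → MISS  vc=[22, 4, 20]
9: 0x73 (blk 28, set 0) → L1-HIT  vc=[22, 4, 20]
10: 0x23 (blk 8, set 0) → MISS  vc=[4, 20, 28]
11: 0x22 (blk 8, set 0) → L1-HIT  vc=[4, 20, 28]
12: 0x50 (blk 20, set 0) → VC-HIT  vc=[4, 8, 28]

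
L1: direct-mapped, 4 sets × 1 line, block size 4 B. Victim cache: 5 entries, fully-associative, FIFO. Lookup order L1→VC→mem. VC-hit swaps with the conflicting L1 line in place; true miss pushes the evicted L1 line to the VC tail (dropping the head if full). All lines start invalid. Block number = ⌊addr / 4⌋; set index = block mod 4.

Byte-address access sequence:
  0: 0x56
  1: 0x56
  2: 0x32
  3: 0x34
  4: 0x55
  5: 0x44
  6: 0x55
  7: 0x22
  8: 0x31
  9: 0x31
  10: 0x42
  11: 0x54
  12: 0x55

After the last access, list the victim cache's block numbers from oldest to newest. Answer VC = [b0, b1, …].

VC = [13, 17, 8, 12]

0: 0x56 (blk 21, set 1) → MISS  vc=[]
1: 0x56 (blk 21, set 1) → L1-HIT  vc=[]
2: 0x32 (blk 12, set 0) → MISS  vc=[]
3: 0x34 (blk 13, set 1) → MISS  vc=[21]
4: 0x55 (blk 21, set 1) → VC-HIT  vc=[13]
5: 0x44 (blk 17, set 1) → MISS  vc=[13, 21]
6: 0x55 (blk 21, set 1) → VC-HIT  vc=[13, 17]
7: 0x22 (blk 8, set 0) → MISS  vc=[13, 17, 12]
8: 0x31 (blk 12, set 0) → VC-HIT  vc=[13, 17, 8]
9: 0x31 (blk 12, set 0) → L1-HIT  vc=[13, 17, 8]
10: 0x42 (blk 16, set 0) → MISS  vc=[13, 17, 8, 12]
11: 0x54 (blk 21, set 1) → L1-HIT  vc=[13, 17, 8, 12]
12: 0x55 (blk 21, set 1) → L1-HIT  vc=[13, 17, 8, 12]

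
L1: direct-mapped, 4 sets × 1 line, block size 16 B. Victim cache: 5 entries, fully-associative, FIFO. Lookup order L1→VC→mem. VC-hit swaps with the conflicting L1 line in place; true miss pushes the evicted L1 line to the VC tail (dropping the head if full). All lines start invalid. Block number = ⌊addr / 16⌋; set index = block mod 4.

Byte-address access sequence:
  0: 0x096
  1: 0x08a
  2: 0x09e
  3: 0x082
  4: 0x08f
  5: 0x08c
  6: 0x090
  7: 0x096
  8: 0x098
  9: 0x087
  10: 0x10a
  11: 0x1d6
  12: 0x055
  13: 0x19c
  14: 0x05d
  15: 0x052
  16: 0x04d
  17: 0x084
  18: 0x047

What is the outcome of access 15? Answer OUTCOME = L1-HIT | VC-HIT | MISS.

OUTCOME = L1-HIT

0: 0x96 (blk 9, set 1) → MISS  vc=[]
1: 0x8a (blk 8, set 0) → MISS  vc=[]
2: 0x9e (blk 9, set 1) → L1-HIT  vc=[]
3: 0x82 (blk 8, set 0) → L1-HIT  vc=[]
4: 0x8f (blk 8, set 0) → L1-HIT  vc=[]
5: 0x8c (blk 8, set 0) → L1-HIT  vc=[]
6: 0x90 (blk 9, set 1) → L1-HIT  vc=[]
7: 0x96 (blk 9, set 1) → L1-HIT  vc=[]
8: 0x98 (blk 9, set 1) → L1-HIT  vc=[]
9: 0x87 (blk 8, set 0) → L1-HIT  vc=[]
10: 0x10a (blk 16, set 0) → MISS  vc=[8]
11: 0x1d6 (blk 29, set 1) → MISS  vc=[8, 9]
12: 0x55 (blk 5, set 1) → MISS  vc=[8, 9, 29]
13: 0x19c (blk 25, set 1) → MISS  vc=[8, 9, 29, 5]
14: 0x5d (blk 5, set 1) → VC-HIT  vc=[8, 9, 29, 25]
15: 0x52 (blk 5, set 1) → L1-HIT  vc=[8, 9, 29, 25]
16: 0x4d (blk 4, set 0) → MISS  vc=[8, 9, 29, 25, 16]
17: 0x84 (blk 8, set 0) → VC-HIT  vc=[4, 9, 29, 25, 16]
18: 0x47 (blk 4, set 0) → VC-HIT  vc=[8, 9, 29, 25, 16]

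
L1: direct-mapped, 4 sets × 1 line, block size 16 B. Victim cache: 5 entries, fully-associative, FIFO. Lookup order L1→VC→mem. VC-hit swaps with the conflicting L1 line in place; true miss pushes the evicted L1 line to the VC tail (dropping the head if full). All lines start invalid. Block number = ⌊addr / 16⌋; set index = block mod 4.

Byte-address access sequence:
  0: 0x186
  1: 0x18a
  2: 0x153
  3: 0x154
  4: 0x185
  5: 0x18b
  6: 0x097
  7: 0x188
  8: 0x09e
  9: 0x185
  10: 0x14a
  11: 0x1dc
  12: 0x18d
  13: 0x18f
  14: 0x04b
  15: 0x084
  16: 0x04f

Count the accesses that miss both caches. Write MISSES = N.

MISSES = 7

  [0] addr=0x186 blk=24 s=0: MISS | VC []
  [1] addr=0x18a blk=24 s=0: L1-HIT | VC []
  [2] addr=0x153 blk=21 s=1: MISS | VC []
  [3] addr=0x154 blk=21 s=1: L1-HIT | VC []
  [4] addr=0x185 blk=24 s=0: L1-HIT | VC []
  [5] addr=0x18b blk=24 s=0: L1-HIT | VC []
  [6] addr=0x97 blk=9 s=1: MISS | VC [21]
  [7] addr=0x188 blk=24 s=0: L1-HIT | VC [21]
  [8] addr=0x9e blk=9 s=1: L1-HIT | VC [21]
  [9] addr=0x185 blk=24 s=0: L1-HIT | VC [21]
  [10] addr=0x14a blk=20 s=0: MISS | VC [21, 24]
  [11] addr=0x1dc blk=29 s=1: MISS | VC [21, 24, 9]
  [12] addr=0x18d blk=24 s=0: VC-HIT | VC [21, 20, 9]
  [13] addr=0x18f blk=24 s=0: L1-HIT | VC [21, 20, 9]
  [14] addr=0x4b blk=4 s=0: MISS | VC [21, 20, 9, 24]
  [15] addr=0x84 blk=8 s=0: MISS | VC [21, 20, 9, 24, 4]
  [16] addr=0x4f blk=4 s=0: VC-HIT | VC [21, 20, 9, 24, 8]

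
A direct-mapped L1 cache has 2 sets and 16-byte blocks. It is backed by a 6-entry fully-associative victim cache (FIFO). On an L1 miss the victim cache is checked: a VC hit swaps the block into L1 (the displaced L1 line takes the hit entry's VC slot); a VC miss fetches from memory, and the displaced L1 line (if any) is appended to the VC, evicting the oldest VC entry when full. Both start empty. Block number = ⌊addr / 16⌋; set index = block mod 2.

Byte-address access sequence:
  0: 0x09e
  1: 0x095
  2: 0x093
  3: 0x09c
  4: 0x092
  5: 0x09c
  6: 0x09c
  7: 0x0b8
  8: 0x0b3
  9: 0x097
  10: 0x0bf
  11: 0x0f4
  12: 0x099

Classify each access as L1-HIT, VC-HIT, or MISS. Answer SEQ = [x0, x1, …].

SEQ = [MISS, L1-HIT, L1-HIT, L1-HIT, L1-HIT, L1-HIT, L1-HIT, MISS, L1-HIT, VC-HIT, VC-HIT, MISS, VC-HIT]

  [0] addr=0x9e blk=9 s=1: MISS | VC []
  [1] addr=0x95 blk=9 s=1: L1-HIT | VC []
  [2] addr=0x93 blk=9 s=1: L1-HIT | VC []
  [3] addr=0x9c blk=9 s=1: L1-HIT | VC []
  [4] addr=0x92 blk=9 s=1: L1-HIT | VC []
  [5] addr=0x9c blk=9 s=1: L1-HIT | VC []
  [6] addr=0x9c blk=9 s=1: L1-HIT | VC []
  [7] addr=0xb8 blk=11 s=1: MISS | VC [9]
  [8] addr=0xb3 blk=11 s=1: L1-HIT | VC [9]
  [9] addr=0x97 blk=9 s=1: VC-HIT | VC [11]
  [10] addr=0xbf blk=11 s=1: VC-HIT | VC [9]
  [11] addr=0xf4 blk=15 s=1: MISS | VC [9, 11]
  [12] addr=0x99 blk=9 s=1: VC-HIT | VC [15, 11]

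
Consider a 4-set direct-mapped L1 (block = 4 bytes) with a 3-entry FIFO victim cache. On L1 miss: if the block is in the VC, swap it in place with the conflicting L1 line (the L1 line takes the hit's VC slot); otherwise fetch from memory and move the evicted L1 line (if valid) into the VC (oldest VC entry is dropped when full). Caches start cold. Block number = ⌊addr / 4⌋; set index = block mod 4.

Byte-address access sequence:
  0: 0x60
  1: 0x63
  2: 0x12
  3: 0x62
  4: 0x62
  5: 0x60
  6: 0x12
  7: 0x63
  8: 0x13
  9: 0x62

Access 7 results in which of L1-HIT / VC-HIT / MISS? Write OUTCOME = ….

OUTCOME = VC-HIT

0: 0x60 (blk 24, set 0) → MISS  vc=[]
1: 0x63 (blk 24, set 0) → L1-HIT  vc=[]
2: 0x12 (blk 4, set 0) → MISS  vc=[24]
3: 0x62 (blk 24, set 0) → VC-HIT  vc=[4]
4: 0x62 (blk 24, set 0) → L1-HIT  vc=[4]
5: 0x60 (blk 24, set 0) → L1-HIT  vc=[4]
6: 0x12 (blk 4, set 0) → VC-HIT  vc=[24]
7: 0x63 (blk 24, set 0) → VC-HIT  vc=[4]
8: 0x13 (blk 4, set 0) → VC-HIT  vc=[24]
9: 0x62 (blk 24, set 0) → VC-HIT  vc=[4]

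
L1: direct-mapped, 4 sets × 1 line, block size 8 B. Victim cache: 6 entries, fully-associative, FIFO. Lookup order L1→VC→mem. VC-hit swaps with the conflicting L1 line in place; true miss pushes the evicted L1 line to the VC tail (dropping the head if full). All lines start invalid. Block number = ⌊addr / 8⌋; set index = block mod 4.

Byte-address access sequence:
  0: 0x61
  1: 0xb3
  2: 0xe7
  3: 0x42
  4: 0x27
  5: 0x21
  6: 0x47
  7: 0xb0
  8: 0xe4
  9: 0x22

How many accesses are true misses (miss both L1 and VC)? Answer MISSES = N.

MISSES = 5

0: 0x61 (blk 12, set 0) → MISS  vc=[]
1: 0xb3 (blk 22, set 2) → MISS  vc=[]
2: 0xe7 (blk 28, set 0) → MISS  vc=[12]
3: 0x42 (blk 8, set 0) → MISS  vc=[12, 28]
4: 0x27 (blk 4, set 0) → MISS  vc=[12, 28, 8]
5: 0x21 (blk 4, set 0) → L1-HIT  vc=[12, 28, 8]
6: 0x47 (blk 8, set 0) → VC-HIT  vc=[12, 28, 4]
7: 0xb0 (blk 22, set 2) → L1-HIT  vc=[12, 28, 4]
8: 0xe4 (blk 28, set 0) → VC-HIT  vc=[12, 8, 4]
9: 0x22 (blk 4, set 0) → VC-HIT  vc=[12, 8, 28]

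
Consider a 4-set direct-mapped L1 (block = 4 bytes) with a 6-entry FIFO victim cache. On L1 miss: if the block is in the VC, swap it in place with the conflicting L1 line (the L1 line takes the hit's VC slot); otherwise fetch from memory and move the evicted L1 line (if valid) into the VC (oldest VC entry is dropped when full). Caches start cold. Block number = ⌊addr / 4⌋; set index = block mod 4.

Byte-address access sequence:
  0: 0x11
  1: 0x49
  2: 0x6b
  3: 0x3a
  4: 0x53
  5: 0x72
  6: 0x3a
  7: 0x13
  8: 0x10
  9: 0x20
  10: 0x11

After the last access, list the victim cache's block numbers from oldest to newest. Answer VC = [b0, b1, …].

VC = [18, 26, 28, 20, 8]

0: 0x11 (blk 4, set 0) → MISS  vc=[]
1: 0x49 (blk 18, set 2) → MISS  vc=[]
2: 0x6b (blk 26, set 2) → MISS  vc=[18]
3: 0x3a (blk 14, set 2) → MISS  vc=[18, 26]
4: 0x53 (blk 20, set 0) → MISS  vc=[18, 26, 4]
5: 0x72 (blk 28, set 0) → MISS  vc=[18, 26, 4, 20]
6: 0x3a (blk 14, set 2) → L1-HIT  vc=[18, 26, 4, 20]
7: 0x13 (blk 4, set 0) → VC-HIT  vc=[18, 26, 28, 20]
8: 0x10 (blk 4, set 0) → L1-HIT  vc=[18, 26, 28, 20]
9: 0x20 (blk 8, set 0) → MISS  vc=[18, 26, 28, 20, 4]
10: 0x11 (blk 4, set 0) → VC-HIT  vc=[18, 26, 28, 20, 8]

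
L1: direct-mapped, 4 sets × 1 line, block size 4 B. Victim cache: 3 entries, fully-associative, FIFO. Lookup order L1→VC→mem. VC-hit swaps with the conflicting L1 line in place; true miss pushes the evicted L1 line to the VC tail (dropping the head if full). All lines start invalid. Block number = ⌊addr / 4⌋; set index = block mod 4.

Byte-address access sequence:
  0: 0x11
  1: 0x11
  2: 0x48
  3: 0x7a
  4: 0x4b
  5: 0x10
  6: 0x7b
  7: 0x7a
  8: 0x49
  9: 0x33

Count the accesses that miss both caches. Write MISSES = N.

MISSES = 4

0: 0x11 (blk 4, set 0) → MISS  vc=[]
1: 0x11 (blk 4, set 0) → L1-HIT  vc=[]
2: 0x48 (blk 18, set 2) → MISS  vc=[]
3: 0x7a (blk 30, set 2) → MISS  vc=[18]
4: 0x4b (blk 18, set 2) → VC-HIT  vc=[30]
5: 0x10 (blk 4, set 0) → L1-HIT  vc=[30]
6: 0x7b (blk 30, set 2) → VC-HIT  vc=[18]
7: 0x7a (blk 30, set 2) → L1-HIT  vc=[18]
8: 0x49 (blk 18, set 2) → VC-HIT  vc=[30]
9: 0x33 (blk 12, set 0) → MISS  vc=[30, 4]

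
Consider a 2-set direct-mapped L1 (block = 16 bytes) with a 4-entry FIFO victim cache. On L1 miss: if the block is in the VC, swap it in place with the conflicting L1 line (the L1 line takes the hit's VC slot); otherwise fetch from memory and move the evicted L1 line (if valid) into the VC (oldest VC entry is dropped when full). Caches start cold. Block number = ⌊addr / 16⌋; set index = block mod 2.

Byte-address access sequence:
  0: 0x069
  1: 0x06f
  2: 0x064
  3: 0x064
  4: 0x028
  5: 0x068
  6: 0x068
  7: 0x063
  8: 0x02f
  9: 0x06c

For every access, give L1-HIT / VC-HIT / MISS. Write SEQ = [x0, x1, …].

0: 0x69 (blk 6, set 0) → MISS  vc=[]
1: 0x6f (blk 6, set 0) → L1-HIT  vc=[]
2: 0x64 (blk 6, set 0) → L1-HIT  vc=[]
3: 0x64 (blk 6, set 0) → L1-HIT  vc=[]
4: 0x28 (blk 2, set 0) → MISS  vc=[6]
5: 0x68 (blk 6, set 0) → VC-HIT  vc=[2]
6: 0x68 (blk 6, set 0) → L1-HIT  vc=[2]
7: 0x63 (blk 6, set 0) → L1-HIT  vc=[2]
8: 0x2f (blk 2, set 0) → VC-HIT  vc=[6]
9: 0x6c (blk 6, set 0) → VC-HIT  vc=[2]

SEQ = [MISS, L1-HIT, L1-HIT, L1-HIT, MISS, VC-HIT, L1-HIT, L1-HIT, VC-HIT, VC-HIT]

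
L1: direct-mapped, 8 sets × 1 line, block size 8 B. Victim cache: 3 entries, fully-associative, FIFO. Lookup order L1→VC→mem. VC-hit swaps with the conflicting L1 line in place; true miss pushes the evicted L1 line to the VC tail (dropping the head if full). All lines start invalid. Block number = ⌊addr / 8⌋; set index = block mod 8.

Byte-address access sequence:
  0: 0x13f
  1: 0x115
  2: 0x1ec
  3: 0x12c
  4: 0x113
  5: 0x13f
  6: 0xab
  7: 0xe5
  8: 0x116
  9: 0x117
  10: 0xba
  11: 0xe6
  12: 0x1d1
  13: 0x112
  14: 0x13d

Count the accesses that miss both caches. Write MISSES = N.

  [0] addr=0x13f blk=39 s=7: MISS | VC []
  [1] addr=0x115 blk=34 s=2: MISS | VC []
  [2] addr=0x1ec blk=61 s=5: MISS | VC []
  [3] addr=0x12c blk=37 s=5: MISS | VC [61]
  [4] addr=0x113 blk=34 s=2: L1-HIT | VC [61]
  [5] addr=0x13f blk=39 s=7: L1-HIT | VC [61]
  [6] addr=0xab blk=21 s=5: MISS | VC [61, 37]
  [7] addr=0xe5 blk=28 s=4: MISS | VC [61, 37]
  [8] addr=0x116 blk=34 s=2: L1-HIT | VC [61, 37]
  [9] addr=0x117 blk=34 s=2: L1-HIT | VC [61, 37]
  [10] addr=0xba blk=23 s=7: MISS | VC [61, 37, 39]
  [11] addr=0xe6 blk=28 s=4: L1-HIT | VC [61, 37, 39]
  [12] addr=0x1d1 blk=58 s=2: MISS | VC [37, 39, 34]
  [13] addr=0x112 blk=34 s=2: VC-HIT | VC [37, 39, 58]
  [14] addr=0x13d blk=39 s=7: VC-HIT | VC [37, 23, 58]

MISSES = 8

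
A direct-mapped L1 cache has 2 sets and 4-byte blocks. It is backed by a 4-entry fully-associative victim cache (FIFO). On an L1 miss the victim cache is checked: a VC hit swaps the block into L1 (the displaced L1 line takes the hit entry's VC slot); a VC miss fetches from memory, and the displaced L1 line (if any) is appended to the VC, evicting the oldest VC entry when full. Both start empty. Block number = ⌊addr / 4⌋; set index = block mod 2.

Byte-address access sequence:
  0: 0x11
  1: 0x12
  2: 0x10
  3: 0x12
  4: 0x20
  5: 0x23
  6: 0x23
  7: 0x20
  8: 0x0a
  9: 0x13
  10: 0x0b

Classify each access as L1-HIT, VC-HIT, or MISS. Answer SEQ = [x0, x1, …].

0: 0x11 (blk 4, set 0) → MISS  vc=[]
1: 0x12 (blk 4, set 0) → L1-HIT  vc=[]
2: 0x10 (blk 4, set 0) → L1-HIT  vc=[]
3: 0x12 (blk 4, set 0) → L1-HIT  vc=[]
4: 0x20 (blk 8, set 0) → MISS  vc=[4]
5: 0x23 (blk 8, set 0) → L1-HIT  vc=[4]
6: 0x23 (blk 8, set 0) → L1-HIT  vc=[4]
7: 0x20 (blk 8, set 0) → L1-HIT  vc=[4]
8: 0xa (blk 2, set 0) → MISS  vc=[4, 8]
9: 0x13 (blk 4, set 0) → VC-HIT  vc=[2, 8]
10: 0xb (blk 2, set 0) → VC-HIT  vc=[4, 8]

SEQ = [MISS, L1-HIT, L1-HIT, L1-HIT, MISS, L1-HIT, L1-HIT, L1-HIT, MISS, VC-HIT, VC-HIT]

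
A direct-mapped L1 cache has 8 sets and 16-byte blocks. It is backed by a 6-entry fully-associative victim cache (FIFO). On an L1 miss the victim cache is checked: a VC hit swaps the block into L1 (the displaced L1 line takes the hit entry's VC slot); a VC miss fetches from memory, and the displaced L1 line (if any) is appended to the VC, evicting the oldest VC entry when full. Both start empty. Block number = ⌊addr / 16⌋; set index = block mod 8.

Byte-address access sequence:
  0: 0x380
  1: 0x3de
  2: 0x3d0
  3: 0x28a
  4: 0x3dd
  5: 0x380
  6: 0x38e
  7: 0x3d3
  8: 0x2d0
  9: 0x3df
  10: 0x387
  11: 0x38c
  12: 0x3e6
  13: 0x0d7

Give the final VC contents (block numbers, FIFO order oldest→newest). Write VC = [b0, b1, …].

#0 0x380→b56/s0 MISS; vc=[]
#1 0x3de→b61/s5 MISS; vc=[]
#2 0x3d0→b61/s5 L1-HIT; vc=[]
#3 0x28a→b40/s0 MISS; vc=[56]
#4 0x3dd→b61/s5 L1-HIT; vc=[56]
#5 0x380→b56/s0 VC-HIT; vc=[40]
#6 0x38e→b56/s0 L1-HIT; vc=[40]
#7 0x3d3→b61/s5 L1-HIT; vc=[40]
#8 0x2d0→b45/s5 MISS; vc=[40,61]
#9 0x3df→b61/s5 VC-HIT; vc=[40,45]
#10 0x387→b56/s0 L1-HIT; vc=[40,45]
#11 0x38c→b56/s0 L1-HIT; vc=[40,45]
#12 0x3e6→b62/s6 MISS; vc=[40,45]
#13 0xd7→b13/s5 MISS; vc=[40,45,61]

VC = [40, 45, 61]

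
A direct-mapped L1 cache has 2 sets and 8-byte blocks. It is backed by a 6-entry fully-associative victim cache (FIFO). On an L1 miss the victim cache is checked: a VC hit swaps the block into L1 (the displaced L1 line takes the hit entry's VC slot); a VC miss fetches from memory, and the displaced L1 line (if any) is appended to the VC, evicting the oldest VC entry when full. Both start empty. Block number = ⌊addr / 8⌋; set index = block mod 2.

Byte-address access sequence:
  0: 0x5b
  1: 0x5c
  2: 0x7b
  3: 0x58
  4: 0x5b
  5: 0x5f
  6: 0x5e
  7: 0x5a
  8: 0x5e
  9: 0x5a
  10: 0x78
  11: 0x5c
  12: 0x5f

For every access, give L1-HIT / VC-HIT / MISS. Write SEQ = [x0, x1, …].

SEQ = [MISS, L1-HIT, MISS, VC-HIT, L1-HIT, L1-HIT, L1-HIT, L1-HIT, L1-HIT, L1-HIT, VC-HIT, VC-HIT, L1-HIT]

  [0] addr=0x5b blk=11 s=1: MISS | VC []
  [1] addr=0x5c blk=11 s=1: L1-HIT | VC []
  [2] addr=0x7b blk=15 s=1: MISS | VC [11]
  [3] addr=0x58 blk=11 s=1: VC-HIT | VC [15]
  [4] addr=0x5b blk=11 s=1: L1-HIT | VC [15]
  [5] addr=0x5f blk=11 s=1: L1-HIT | VC [15]
  [6] addr=0x5e blk=11 s=1: L1-HIT | VC [15]
  [7] addr=0x5a blk=11 s=1: L1-HIT | VC [15]
  [8] addr=0x5e blk=11 s=1: L1-HIT | VC [15]
  [9] addr=0x5a blk=11 s=1: L1-HIT | VC [15]
  [10] addr=0x78 blk=15 s=1: VC-HIT | VC [11]
  [11] addr=0x5c blk=11 s=1: VC-HIT | VC [15]
  [12] addr=0x5f blk=11 s=1: L1-HIT | VC [15]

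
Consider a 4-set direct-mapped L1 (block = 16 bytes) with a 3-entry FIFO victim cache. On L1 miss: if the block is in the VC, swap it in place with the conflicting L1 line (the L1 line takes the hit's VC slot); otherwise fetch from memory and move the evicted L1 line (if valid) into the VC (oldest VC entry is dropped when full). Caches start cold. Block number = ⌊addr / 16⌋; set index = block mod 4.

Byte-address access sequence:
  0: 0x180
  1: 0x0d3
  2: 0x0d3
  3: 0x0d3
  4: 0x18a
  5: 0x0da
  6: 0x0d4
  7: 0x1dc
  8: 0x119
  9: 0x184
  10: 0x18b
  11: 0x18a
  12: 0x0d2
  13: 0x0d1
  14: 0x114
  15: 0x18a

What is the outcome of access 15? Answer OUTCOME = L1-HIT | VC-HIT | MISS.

0: 0x180 (blk 24, set 0) → MISS  vc=[]
1: 0xd3 (blk 13, set 1) → MISS  vc=[]
2: 0xd3 (blk 13, set 1) → L1-HIT  vc=[]
3: 0xd3 (blk 13, set 1) → L1-HIT  vc=[]
4: 0x18a (blk 24, set 0) → L1-HIT  vc=[]
5: 0xda (blk 13, set 1) → L1-HIT  vc=[]
6: 0xd4 (blk 13, set 1) → L1-HIT  vc=[]
7: 0x1dc (blk 29, set 1) → MISS  vc=[13]
8: 0x119 (blk 17, set 1) → MISS  vc=[13, 29]
9: 0x184 (blk 24, set 0) → L1-HIT  vc=[13, 29]
10: 0x18b (blk 24, set 0) → L1-HIT  vc=[13, 29]
11: 0x18a (blk 24, set 0) → L1-HIT  vc=[13, 29]
12: 0xd2 (blk 13, set 1) → VC-HIT  vc=[17, 29]
13: 0xd1 (blk 13, set 1) → L1-HIT  vc=[17, 29]
14: 0x114 (blk 17, set 1) → VC-HIT  vc=[13, 29]
15: 0x18a (blk 24, set 0) → L1-HIT  vc=[13, 29]

OUTCOME = L1-HIT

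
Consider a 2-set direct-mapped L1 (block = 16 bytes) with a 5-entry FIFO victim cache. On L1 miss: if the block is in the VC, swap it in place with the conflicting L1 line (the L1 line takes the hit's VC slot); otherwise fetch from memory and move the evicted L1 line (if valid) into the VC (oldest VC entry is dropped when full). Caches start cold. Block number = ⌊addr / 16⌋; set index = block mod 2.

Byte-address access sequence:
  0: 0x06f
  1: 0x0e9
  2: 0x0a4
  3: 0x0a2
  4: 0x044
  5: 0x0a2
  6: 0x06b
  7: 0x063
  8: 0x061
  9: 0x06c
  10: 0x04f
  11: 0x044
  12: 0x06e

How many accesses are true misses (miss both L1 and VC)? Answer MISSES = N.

MISSES = 4

#0 0x6f→b6/s0 MISS; vc=[]
#1 0xe9→b14/s0 MISS; vc=[6]
#2 0xa4→b10/s0 MISS; vc=[6,14]
#3 0xa2→b10/s0 L1-HIT; vc=[6,14]
#4 0x44→b4/s0 MISS; vc=[6,14,10]
#5 0xa2→b10/s0 VC-HIT; vc=[6,14,4]
#6 0x6b→b6/s0 VC-HIT; vc=[10,14,4]
#7 0x63→b6/s0 L1-HIT; vc=[10,14,4]
#8 0x61→b6/s0 L1-HIT; vc=[10,14,4]
#9 0x6c→b6/s0 L1-HIT; vc=[10,14,4]
#10 0x4f→b4/s0 VC-HIT; vc=[10,14,6]
#11 0x44→b4/s0 L1-HIT; vc=[10,14,6]
#12 0x6e→b6/s0 VC-HIT; vc=[10,14,4]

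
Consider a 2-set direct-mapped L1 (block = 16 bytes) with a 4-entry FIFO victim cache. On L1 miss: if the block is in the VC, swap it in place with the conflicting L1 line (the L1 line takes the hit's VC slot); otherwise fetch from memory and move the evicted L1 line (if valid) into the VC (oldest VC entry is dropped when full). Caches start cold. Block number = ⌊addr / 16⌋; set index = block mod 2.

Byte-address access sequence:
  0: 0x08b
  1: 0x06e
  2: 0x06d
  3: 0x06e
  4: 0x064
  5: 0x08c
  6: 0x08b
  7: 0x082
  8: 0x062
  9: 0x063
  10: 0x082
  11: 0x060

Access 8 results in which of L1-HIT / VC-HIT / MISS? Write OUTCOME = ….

  [0] addr=0x8b blk=8 s=0: MISS | VC []
  [1] addr=0x6e blk=6 s=0: MISS | VC [8]
  [2] addr=0x6d blk=6 s=0: L1-HIT | VC [8]
  [3] addr=0x6e blk=6 s=0: L1-HIT | VC [8]
  [4] addr=0x64 blk=6 s=0: L1-HIT | VC [8]
  [5] addr=0x8c blk=8 s=0: VC-HIT | VC [6]
  [6] addr=0x8b blk=8 s=0: L1-HIT | VC [6]
  [7] addr=0x82 blk=8 s=0: L1-HIT | VC [6]
  [8] addr=0x62 blk=6 s=0: VC-HIT | VC [8]
  [9] addr=0x63 blk=6 s=0: L1-HIT | VC [8]
  [10] addr=0x82 blk=8 s=0: VC-HIT | VC [6]
  [11] addr=0x60 blk=6 s=0: VC-HIT | VC [8]

OUTCOME = VC-HIT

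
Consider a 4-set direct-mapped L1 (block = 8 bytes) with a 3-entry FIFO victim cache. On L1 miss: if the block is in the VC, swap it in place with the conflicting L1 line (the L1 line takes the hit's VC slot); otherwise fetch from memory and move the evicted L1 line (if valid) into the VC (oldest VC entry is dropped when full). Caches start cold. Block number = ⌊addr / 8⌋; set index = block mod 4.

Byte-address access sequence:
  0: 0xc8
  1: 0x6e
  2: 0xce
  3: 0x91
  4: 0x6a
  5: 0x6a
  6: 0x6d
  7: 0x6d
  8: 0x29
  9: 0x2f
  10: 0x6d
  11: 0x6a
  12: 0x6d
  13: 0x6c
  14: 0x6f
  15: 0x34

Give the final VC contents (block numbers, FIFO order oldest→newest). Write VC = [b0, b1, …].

VC = [25, 5, 18]

0: 0xc8 (blk 25, set 1) → MISS  vc=[]
1: 0x6e (blk 13, set 1) → MISS  vc=[25]
2: 0xce (blk 25, set 1) → VC-HIT  vc=[13]
3: 0x91 (blk 18, set 2) → MISS  vc=[13]
4: 0x6a (blk 13, set 1) → VC-HIT  vc=[25]
5: 0x6a (blk 13, set 1) → L1-HIT  vc=[25]
6: 0x6d (blk 13, set 1) → L1-HIT  vc=[25]
7: 0x6d (blk 13, set 1) → L1-HIT  vc=[25]
8: 0x29 (blk 5, set 1) → MISS  vc=[25, 13]
9: 0x2f (blk 5, set 1) → L1-HIT  vc=[25, 13]
10: 0x6d (blk 13, set 1) → VC-HIT  vc=[25, 5]
11: 0x6a (blk 13, set 1) → L1-HIT  vc=[25, 5]
12: 0x6d (blk 13, set 1) → L1-HIT  vc=[25, 5]
13: 0x6c (blk 13, set 1) → L1-HIT  vc=[25, 5]
14: 0x6f (blk 13, set 1) → L1-HIT  vc=[25, 5]
15: 0x34 (blk 6, set 2) → MISS  vc=[25, 5, 18]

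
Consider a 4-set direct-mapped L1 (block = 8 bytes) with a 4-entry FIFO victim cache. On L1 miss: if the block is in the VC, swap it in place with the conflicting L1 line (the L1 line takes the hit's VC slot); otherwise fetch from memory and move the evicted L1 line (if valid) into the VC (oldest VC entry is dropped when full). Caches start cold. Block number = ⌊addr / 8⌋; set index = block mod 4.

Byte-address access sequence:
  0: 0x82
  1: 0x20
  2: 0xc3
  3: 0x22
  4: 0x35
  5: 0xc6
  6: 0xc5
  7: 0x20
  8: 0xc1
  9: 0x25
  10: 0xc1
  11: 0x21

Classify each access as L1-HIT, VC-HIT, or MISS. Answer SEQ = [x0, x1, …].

SEQ = [MISS, MISS, MISS, VC-HIT, MISS, VC-HIT, L1-HIT, VC-HIT, VC-HIT, VC-HIT, VC-HIT, VC-HIT]

0: 0x82 (blk 16, set 0) → MISS  vc=[]
1: 0x20 (blk 4, set 0) → MISS  vc=[16]
2: 0xc3 (blk 24, set 0) → MISS  vc=[16, 4]
3: 0x22 (blk 4, set 0) → VC-HIT  vc=[16, 24]
4: 0x35 (blk 6, set 2) → MISS  vc=[16, 24]
5: 0xc6 (blk 24, set 0) → VC-HIT  vc=[16, 4]
6: 0xc5 (blk 24, set 0) → L1-HIT  vc=[16, 4]
7: 0x20 (blk 4, set 0) → VC-HIT  vc=[16, 24]
8: 0xc1 (blk 24, set 0) → VC-HIT  vc=[16, 4]
9: 0x25 (blk 4, set 0) → VC-HIT  vc=[16, 24]
10: 0xc1 (blk 24, set 0) → VC-HIT  vc=[16, 4]
11: 0x21 (blk 4, set 0) → VC-HIT  vc=[16, 24]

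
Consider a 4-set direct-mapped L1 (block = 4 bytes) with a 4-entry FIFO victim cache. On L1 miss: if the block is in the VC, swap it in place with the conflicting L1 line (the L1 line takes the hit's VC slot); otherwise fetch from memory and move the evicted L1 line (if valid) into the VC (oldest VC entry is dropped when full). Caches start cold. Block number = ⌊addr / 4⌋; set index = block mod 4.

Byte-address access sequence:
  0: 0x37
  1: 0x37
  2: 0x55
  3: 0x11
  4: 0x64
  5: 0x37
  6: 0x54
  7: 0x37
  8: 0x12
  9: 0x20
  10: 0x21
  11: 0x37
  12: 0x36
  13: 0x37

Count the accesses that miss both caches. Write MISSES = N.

MISSES = 5

  [0] addr=0x37 blk=13 s=1: MISS | VC []
  [1] addr=0x37 blk=13 s=1: L1-HIT | VC []
  [2] addr=0x55 blk=21 s=1: MISS | VC [13]
  [3] addr=0x11 blk=4 s=0: MISS | VC [13]
  [4] addr=0x64 blk=25 s=1: MISS | VC [13, 21]
  [5] addr=0x37 blk=13 s=1: VC-HIT | VC [25, 21]
  [6] addr=0x54 blk=21 s=1: VC-HIT | VC [25, 13]
  [7] addr=0x37 blk=13 s=1: VC-HIT | VC [25, 21]
  [8] addr=0x12 blk=4 s=0: L1-HIT | VC [25, 21]
  [9] addr=0x20 blk=8 s=0: MISS | VC [25, 21, 4]
  [10] addr=0x21 blk=8 s=0: L1-HIT | VC [25, 21, 4]
  [11] addr=0x37 blk=13 s=1: L1-HIT | VC [25, 21, 4]
  [12] addr=0x36 blk=13 s=1: L1-HIT | VC [25, 21, 4]
  [13] addr=0x37 blk=13 s=1: L1-HIT | VC [25, 21, 4]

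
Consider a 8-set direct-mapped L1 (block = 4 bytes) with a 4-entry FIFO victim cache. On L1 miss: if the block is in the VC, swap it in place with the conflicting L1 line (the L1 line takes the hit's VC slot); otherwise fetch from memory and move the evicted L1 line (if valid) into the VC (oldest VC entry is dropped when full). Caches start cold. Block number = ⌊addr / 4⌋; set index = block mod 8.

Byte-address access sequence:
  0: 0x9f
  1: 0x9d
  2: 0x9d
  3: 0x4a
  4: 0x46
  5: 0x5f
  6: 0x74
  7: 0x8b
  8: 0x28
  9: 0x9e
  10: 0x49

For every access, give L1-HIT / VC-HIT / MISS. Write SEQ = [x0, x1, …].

SEQ = [MISS, L1-HIT, L1-HIT, MISS, MISS, MISS, MISS, MISS, MISS, VC-HIT, VC-HIT]

  [0] addr=0x9f blk=39 s=7: MISS | VC []
  [1] addr=0x9d blk=39 s=7: L1-HIT | VC []
  [2] addr=0x9d blk=39 s=7: L1-HIT | VC []
  [3] addr=0x4a blk=18 s=2: MISS | VC []
  [4] addr=0x46 blk=17 s=1: MISS | VC []
  [5] addr=0x5f blk=23 s=7: MISS | VC [39]
  [6] addr=0x74 blk=29 s=5: MISS | VC [39]
  [7] addr=0x8b blk=34 s=2: MISS | VC [39, 18]
  [8] addr=0x28 blk=10 s=2: MISS | VC [39, 18, 34]
  [9] addr=0x9e blk=39 s=7: VC-HIT | VC [23, 18, 34]
  [10] addr=0x49 blk=18 s=2: VC-HIT | VC [23, 10, 34]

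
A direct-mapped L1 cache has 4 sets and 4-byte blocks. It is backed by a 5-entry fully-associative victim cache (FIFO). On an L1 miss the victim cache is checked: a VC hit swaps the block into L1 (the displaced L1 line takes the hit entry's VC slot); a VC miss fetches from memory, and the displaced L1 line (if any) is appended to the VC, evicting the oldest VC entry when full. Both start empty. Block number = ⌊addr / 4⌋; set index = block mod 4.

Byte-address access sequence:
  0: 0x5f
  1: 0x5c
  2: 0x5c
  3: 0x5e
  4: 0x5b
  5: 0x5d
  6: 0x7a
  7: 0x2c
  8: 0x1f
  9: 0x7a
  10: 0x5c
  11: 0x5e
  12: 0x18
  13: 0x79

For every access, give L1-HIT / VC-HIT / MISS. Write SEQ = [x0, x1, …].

0: 0x5f (blk 23, set 3) → MISS  vc=[]
1: 0x5c (blk 23, set 3) → L1-HIT  vc=[]
2: 0x5c (blk 23, set 3) → L1-HIT  vc=[]
3: 0x5e (blk 23, set 3) → L1-HIT  vc=[]
4: 0x5b (blk 22, set 2) → MISS  vc=[]
5: 0x5d (blk 23, set 3) → L1-HIT  vc=[]
6: 0x7a (blk 30, set 2) → MISS  vc=[22]
7: 0x2c (blk 11, set 3) → MISS  vc=[22, 23]
8: 0x1f (blk 7, set 3) → MISS  vc=[22, 23, 11]
9: 0x7a (blk 30, set 2) → L1-HIT  vc=[22, 23, 11]
10: 0x5c (blk 23, set 3) → VC-HIT  vc=[22, 7, 11]
11: 0x5e (blk 23, set 3) → L1-HIT  vc=[22, 7, 11]
12: 0x18 (blk 6, set 2) → MISS  vc=[22, 7, 11, 30]
13: 0x79 (blk 30, set 2) → VC-HIT  vc=[22, 7, 11, 6]

SEQ = [MISS, L1-HIT, L1-HIT, L1-HIT, MISS, L1-HIT, MISS, MISS, MISS, L1-HIT, VC-HIT, L1-HIT, MISS, VC-HIT]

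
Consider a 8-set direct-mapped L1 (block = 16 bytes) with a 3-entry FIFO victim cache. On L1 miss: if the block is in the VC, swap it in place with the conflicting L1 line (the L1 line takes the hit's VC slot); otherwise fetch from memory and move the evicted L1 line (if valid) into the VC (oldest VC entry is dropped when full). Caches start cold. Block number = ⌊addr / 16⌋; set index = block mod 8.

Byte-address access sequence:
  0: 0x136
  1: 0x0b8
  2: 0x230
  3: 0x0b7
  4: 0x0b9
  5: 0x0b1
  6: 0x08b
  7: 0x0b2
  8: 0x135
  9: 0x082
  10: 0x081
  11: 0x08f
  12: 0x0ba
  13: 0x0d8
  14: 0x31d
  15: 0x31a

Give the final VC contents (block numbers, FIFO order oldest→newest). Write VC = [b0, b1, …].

0: 0x136 (blk 19, set 3) → MISS  vc=[]
1: 0xb8 (blk 11, set 3) → MISS  vc=[19]
2: 0x230 (blk 35, set 3) → MISS  vc=[19, 11]
3: 0xb7 (blk 11, set 3) → VC-HIT  vc=[19, 35]
4: 0xb9 (blk 11, set 3) → L1-HIT  vc=[19, 35]
5: 0xb1 (blk 11, set 3) → L1-HIT  vc=[19, 35]
6: 0x8b (blk 8, set 0) → MISS  vc=[19, 35]
7: 0xb2 (blk 11, set 3) → L1-HIT  vc=[19, 35]
8: 0x135 (blk 19, set 3) → VC-HIT  vc=[11, 35]
9: 0x82 (blk 8, set 0) → L1-HIT  vc=[11, 35]
10: 0x81 (blk 8, set 0) → L1-HIT  vc=[11, 35]
11: 0x8f (blk 8, set 0) → L1-HIT  vc=[11, 35]
12: 0xba (blk 11, set 3) → VC-HIT  vc=[19, 35]
13: 0xd8 (blk 13, set 5) → MISS  vc=[19, 35]
14: 0x31d (blk 49, set 1) → MISS  vc=[19, 35]
15: 0x31a (blk 49, set 1) → L1-HIT  vc=[19, 35]

VC = [19, 35]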